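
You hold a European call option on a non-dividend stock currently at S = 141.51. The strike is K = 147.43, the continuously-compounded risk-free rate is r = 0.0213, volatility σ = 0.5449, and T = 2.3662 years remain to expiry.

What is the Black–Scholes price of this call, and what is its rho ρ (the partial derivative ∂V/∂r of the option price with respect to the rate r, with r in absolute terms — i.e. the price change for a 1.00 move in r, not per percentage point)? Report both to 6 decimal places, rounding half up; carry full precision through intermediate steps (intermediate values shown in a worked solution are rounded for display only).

σ√T = 0.5449·√2.3662 = 0.838190
d₁ = (ln(S/K) + (r+σ²/2)T) / (σ√T) = (ln(141.51/147.43) + (0.0213+0.5449²/2)·2.3662) / 0.838190 = (-0.040983 + 0.401681) / 0.838190 = 0.430330
d₂ = d₁ − σ√T = 0.430330 − 0.838190 = -0.407860
e^{−rT} = e^{−0.0213·2.3662} = 0.950849
N(d₁) = 0.666522,  N(d₂) = 0.341688
Call price V = S·N(d₁) − K·e^{−rT}·N(d₂) = 94.319552 − 47.899098 = 46.420455
ρ = K·T·e^{−rT}·N(d₂) = 113.338845

price = 46.420455
ρ = 113.338845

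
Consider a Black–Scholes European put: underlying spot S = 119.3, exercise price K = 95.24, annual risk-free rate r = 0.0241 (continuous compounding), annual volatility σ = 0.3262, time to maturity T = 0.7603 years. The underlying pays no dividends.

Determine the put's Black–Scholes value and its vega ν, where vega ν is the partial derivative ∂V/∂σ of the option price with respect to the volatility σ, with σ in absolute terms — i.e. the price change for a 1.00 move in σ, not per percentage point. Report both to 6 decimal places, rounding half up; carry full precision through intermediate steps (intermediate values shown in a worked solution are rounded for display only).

price = 3.246525
ν = 25.207518

σ√T = 0.3262·√0.7603 = 0.284431
d₁ = (ln(S/K) + (r+σ²/2)T) / (σ√T) = (ln(119.3/95.24) + (0.0241+0.3262²/2)·0.7603) / 0.284431 = (0.225241 + 0.058774) / 0.284431 = 0.998538
d₂ = d₁ − σ√T = 0.998538 − 0.284431 = 0.714108
e^{−rT} = e^{−0.0241·0.7603} = 0.981844
N(−d₁) = 0.159009,  N(−d₂) = 0.237580
Put price V = K·e^{−rT}·N(−d₂) − S·N(−d₁) = 22.216322 − 18.969797 = 3.246525
φ(d₁) = (1/√(2π))·e^{−d₁²/2} = 0.242324
ν = S·φ(d₁)·√T = 25.207518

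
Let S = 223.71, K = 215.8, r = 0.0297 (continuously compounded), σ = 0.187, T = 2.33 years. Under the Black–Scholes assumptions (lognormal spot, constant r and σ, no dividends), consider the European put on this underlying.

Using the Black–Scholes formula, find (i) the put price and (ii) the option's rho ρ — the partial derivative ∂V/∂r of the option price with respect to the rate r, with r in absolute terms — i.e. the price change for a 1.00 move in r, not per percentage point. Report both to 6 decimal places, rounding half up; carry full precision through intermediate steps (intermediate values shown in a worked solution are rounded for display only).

σ√T = 0.187·√2.33 = 0.285443
d₁ = (ln(S/K) + (r+σ²/2)T) / (σ√T) = (ln(223.71/215.8) + (0.0297+0.187²/2)·2.33) / 0.285443 = (0.035999 + 0.109940) / 0.285443 = 0.511270
d₂ = d₁ − σ√T = 0.511270 − 0.285443 = 0.225827
e^{−rT} = e^{−0.0297·2.33} = 0.933139
N(−d₁) = 0.304581,  N(−d₂) = 0.410668
Put price V = K·e^{−rT}·N(−d₂) − S·N(−d₁) = 82.696830 − 68.137843 = 14.558987
ρ = −K·T·e^{−rT}·N(−d₂) = -192.683615

price = 14.558987
ρ = -192.683615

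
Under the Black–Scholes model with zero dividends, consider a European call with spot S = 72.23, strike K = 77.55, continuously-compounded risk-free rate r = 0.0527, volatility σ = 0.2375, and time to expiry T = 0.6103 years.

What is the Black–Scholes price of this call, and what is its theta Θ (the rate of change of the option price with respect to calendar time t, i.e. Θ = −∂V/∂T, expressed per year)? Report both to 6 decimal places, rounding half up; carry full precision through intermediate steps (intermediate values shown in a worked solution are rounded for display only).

price = 4.130826
Θ = -5.858747

σ√T = 0.2375·√0.6103 = 0.185539
d₁ = (ln(S/K) + (r+σ²/2)T) / (σ√T) = (ln(72.23/77.55) + (0.0527+0.2375²/2)·0.6103) / 0.185539 = (-0.071067 + 0.049375) / 0.185539 = -0.116915
d₂ = d₁ − σ√T = -0.116915 − 0.185539 = -0.302454
e^{−rT} = e^{−0.0527·0.6103} = 0.968349
N(d₁) = 0.453464,  N(d₂) = 0.381153
Call price V = S·N(d₁) − K·e^{−rT}·N(d₂) = 32.753692 − 28.622867 = 4.130826
φ(d₁) = (1/√(2π))·e^{−d₁²/2} = 0.396225
Θ = −S·φ(d₁)·σ/(2√T) − r·K·e^{−rT}·N(d₂) = −4.350322 − 1.508425 = -5.858747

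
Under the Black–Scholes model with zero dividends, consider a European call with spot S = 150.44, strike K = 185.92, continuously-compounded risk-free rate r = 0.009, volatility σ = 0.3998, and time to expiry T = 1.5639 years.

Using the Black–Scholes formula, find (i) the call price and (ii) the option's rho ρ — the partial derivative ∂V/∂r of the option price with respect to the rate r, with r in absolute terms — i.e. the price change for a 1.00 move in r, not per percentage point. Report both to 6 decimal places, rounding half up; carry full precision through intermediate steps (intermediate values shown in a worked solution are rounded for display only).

price = 18.981148
ρ = 74.353702

σ√T = 0.3998·√1.5639 = 0.499974
d₁ = (ln(S/K) + (r+σ²/2)T) / (σ√T) = (ln(150.44/185.92) + (0.009+0.3998²/2)·1.5639) / 0.499974 = (-0.211752 + 0.139062) / 0.499974 = -0.145388
d₂ = d₁ − σ√T = -0.145388 − 0.499974 = -0.645362
e^{−rT} = e^{−0.009·1.5639} = 0.986023
N(d₁) = 0.442202,  N(d₂) = 0.259346
Call price V = S·N(d₁) − K·e^{−rT}·N(d₂) = 66.524918 − 47.543770 = 18.981148
ρ = K·T·e^{−rT}·N(d₂) = 74.353702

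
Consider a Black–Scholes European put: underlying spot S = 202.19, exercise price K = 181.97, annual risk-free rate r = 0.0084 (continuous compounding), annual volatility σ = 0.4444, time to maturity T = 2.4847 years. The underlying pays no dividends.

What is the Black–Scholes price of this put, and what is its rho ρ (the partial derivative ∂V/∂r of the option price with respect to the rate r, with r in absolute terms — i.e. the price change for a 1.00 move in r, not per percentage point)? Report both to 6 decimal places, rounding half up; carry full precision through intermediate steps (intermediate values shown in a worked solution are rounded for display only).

σ√T = 0.4444·√2.4847 = 0.700505
d₁ = (ln(S/K) + (r+σ²/2)T) / (σ√T) = (ln(202.19/181.97) + (0.0084+0.4444²/2)·2.4847) / 0.700505 = (0.105366 + 0.266225) / 0.700505 = 0.530462
d₂ = d₁ − σ√T = 0.530462 − 0.700505 = -0.170043
e^{−rT} = e^{−0.0084·2.4847} = 0.979345
N(−d₁) = 0.297896,  N(−d₂) = 0.567512
Put price V = K·e^{−rT}·N(−d₂) − S·N(−d₁) = 101.137065 − 60.231579 = 40.905486
ρ = −K·T·e^{−rT}·N(−d₂) = -251.295266

price = 40.905486
ρ = -251.295266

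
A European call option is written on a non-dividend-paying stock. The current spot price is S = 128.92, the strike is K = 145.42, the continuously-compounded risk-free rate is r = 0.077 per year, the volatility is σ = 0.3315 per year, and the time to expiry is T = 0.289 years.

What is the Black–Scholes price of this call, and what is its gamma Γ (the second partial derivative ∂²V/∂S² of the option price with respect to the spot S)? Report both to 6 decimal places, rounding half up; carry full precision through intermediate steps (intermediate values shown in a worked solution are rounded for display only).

price = 4.395580
Γ = 0.015608

σ√T = 0.3315·√0.289 = 0.178210
d₁ = (ln(S/K) + (r+σ²/2)T) / (σ√T) = (ln(128.92/145.42) + (0.077+0.3315²/2)·0.289) / 0.178210 = (-0.120434 + 0.038132) / 0.178210 = -0.461823
d₂ = d₁ − σ√T = -0.461823 − 0.178210 = -0.640034
e^{−rT} = e^{−0.077·0.289} = 0.977993
N(d₁) = 0.322104,  N(d₂) = 0.261075
Call price V = S·N(d₁) − K·e^{−rT}·N(d₂) = 41.525646 − 37.130066 = 4.395580
φ(d₁) = (1/√(2π))·e^{−d₁²/2} = 0.358589
Γ = φ(d₁) / (S·σ·√T) = 0.015608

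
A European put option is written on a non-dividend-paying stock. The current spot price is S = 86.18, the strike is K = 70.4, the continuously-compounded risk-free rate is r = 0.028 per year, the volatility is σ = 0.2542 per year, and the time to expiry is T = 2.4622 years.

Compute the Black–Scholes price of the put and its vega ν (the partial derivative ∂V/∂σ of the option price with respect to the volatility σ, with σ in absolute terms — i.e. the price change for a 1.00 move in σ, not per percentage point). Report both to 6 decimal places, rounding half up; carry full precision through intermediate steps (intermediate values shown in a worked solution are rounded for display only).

price = 4.387675
ν = 36.650587

σ√T = 0.2542·√2.4622 = 0.398875
d₁ = (ln(S/K) + (r+σ²/2)T) / (σ√T) = (ln(86.18/70.4) + (0.028+0.2542²/2)·2.4622) / 0.398875 = (0.202245 + 0.148492) / 0.398875 = 0.879315
d₂ = d₁ − σ√T = 0.879315 − 0.398875 = 0.480440
e^{−rT} = e^{−0.028·2.4622} = 0.933381
N(−d₁) = 0.189615,  N(−d₂) = 0.315457
Put price V = K·e^{−rT}·N(−d₂) − S·N(−d₁) = 20.728708 − 16.341033 = 4.387675
φ(d₁) = (1/√(2π))·e^{−d₁²/2} = 0.271027
ν = S·φ(d₁)·√T = 36.650587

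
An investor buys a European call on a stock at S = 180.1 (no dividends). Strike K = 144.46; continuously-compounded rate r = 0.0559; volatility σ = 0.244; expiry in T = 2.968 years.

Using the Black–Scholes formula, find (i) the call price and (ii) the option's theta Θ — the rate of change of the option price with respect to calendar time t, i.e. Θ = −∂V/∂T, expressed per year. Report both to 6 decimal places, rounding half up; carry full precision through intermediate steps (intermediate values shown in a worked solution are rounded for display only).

σ√T = 0.244·√2.968 = 0.420360
d₁ = (ln(S/K) + (r+σ²/2)T) / (σ√T) = (ln(180.1/144.46) + (0.0559+0.244²/2)·2.968) / 0.420360 = (0.220510 + 0.254263) / 0.420360 = 1.129441
d₂ = d₁ − σ√T = 1.129441 − 0.420360 = 0.709081
e^{−rT} = e^{−0.0559·2.968} = 0.847121
N(d₁) = 0.870644,  N(d₂) = 0.760863
Call price V = S·N(d₁) − K·e^{−rT}·N(d₂) = 156.802996 − 93.110706 = 63.692290
φ(d₁) = (1/√(2π))·e^{−d₁²/2} = 0.210819
Θ = −S·φ(d₁)·σ/(2√T) − r·K·e^{−rT}·N(d₂) = −2.688751 − 5.204888 = -7.893640

price = 63.692290
Θ = -7.893640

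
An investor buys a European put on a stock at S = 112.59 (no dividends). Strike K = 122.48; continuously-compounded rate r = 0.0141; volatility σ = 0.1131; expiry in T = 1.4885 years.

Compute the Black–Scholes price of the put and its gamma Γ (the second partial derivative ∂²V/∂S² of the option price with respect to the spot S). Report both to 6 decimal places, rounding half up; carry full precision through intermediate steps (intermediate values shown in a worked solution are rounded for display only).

σ√T = 0.1131·√1.4885 = 0.137987
d₁ = (ln(S/K) + (r+σ²/2)T) / (σ√T) = (ln(112.59/122.48) + (0.0141+0.1131²/2)·1.4885) / 0.137987 = (-0.084195 + 0.030508) / 0.137987 = -0.389073
d₂ = d₁ − σ√T = -0.389073 − 0.137987 = -0.527059
e^{−rT} = e^{−0.0141·1.4885} = 0.979231
N(−d₁) = 0.651389,  N(−d₂) = 0.700924
Put price V = K·e^{−rT}·N(−d₂) − S·N(−d₁) = 84.066139 − 73.339870 = 10.726268
φ(d₁) = (1/√(2π))·e^{−d₁²/2} = 0.369861
Γ = φ(d₁) / (S·σ·√T) = 0.023807

price = 10.726268
Γ = 0.023807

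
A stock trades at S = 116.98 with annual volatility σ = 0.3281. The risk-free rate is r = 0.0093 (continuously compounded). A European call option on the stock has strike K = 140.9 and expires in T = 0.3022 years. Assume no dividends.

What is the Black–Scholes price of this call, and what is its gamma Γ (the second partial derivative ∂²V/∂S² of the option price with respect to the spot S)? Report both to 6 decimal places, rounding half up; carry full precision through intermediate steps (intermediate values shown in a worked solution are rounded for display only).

σ√T = 0.3281·√0.3022 = 0.180365
d₁ = (ln(S/K) + (r+σ²/2)T) / (σ√T) = (ln(116.98/140.9) + (0.0093+0.3281²/2)·0.3022) / 0.180365 = (-0.186047 + 0.019076) / 0.180365 = -0.925738
d₂ = d₁ − σ√T = -0.925738 − 0.180365 = -1.106103
e^{−rT} = e^{−0.0093·0.3022} = 0.997193
N(d₁) = 0.177291,  N(d₂) = 0.134341
Call price V = S·N(d₁) − K·e^{−rT}·N(d₂) = 20.739522 − 18.875516 = 1.864006
φ(d₁) = (1/√(2π))·e^{−d₁²/2} = 0.259906
Γ = φ(d₁) / (S·σ·√T) = 0.012318

price = 1.864006
Γ = 0.012318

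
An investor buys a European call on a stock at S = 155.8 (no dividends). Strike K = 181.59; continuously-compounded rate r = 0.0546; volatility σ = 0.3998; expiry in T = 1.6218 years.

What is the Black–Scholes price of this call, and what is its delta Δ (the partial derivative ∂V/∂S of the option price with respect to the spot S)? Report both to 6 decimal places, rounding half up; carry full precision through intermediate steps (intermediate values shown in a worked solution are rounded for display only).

σ√T = 0.3998·√1.6218 = 0.509145
d₁ = (ln(S/K) + (r+σ²/2)T) / (σ√T) = (ln(155.8/181.59) + (0.0546+0.3998²/2)·1.6218) / 0.509145 = (-0.153178 + 0.218165) / 0.509145 = 0.127638
d₂ = d₁ − σ√T = 0.127638 − 0.509145 = -0.381507
e^{−rT} = e^{−0.0546·1.6218} = 0.915257
N(d₁) = 0.550782,  N(d₂) = 0.351414
Call price V = S·N(d₁) − K·e^{−rT}·N(d₂) = 85.811885 − 58.405480 = 27.406405
Δ = N(d₁) = 0.550782

price = 27.406405
Δ = 0.550782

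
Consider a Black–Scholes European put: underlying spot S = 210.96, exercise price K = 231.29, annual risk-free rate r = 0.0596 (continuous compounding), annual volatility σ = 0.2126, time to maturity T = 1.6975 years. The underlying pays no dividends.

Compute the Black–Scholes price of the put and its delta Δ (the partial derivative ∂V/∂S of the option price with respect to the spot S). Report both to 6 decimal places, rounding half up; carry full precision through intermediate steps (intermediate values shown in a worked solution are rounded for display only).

σ√T = 0.2126·√1.6975 = 0.276993
d₁ = (ln(S/K) + (r+σ²/2)T) / (σ√T) = (ln(210.96/231.29) + (0.0596+0.2126²/2)·1.6975) / 0.276993 = (-0.092004 + 0.139533) / 0.276993 = 0.171592
d₂ = d₁ − σ√T = 0.171592 − 0.276993 = -0.105401
e^{−rT} = e^{−0.0596·1.6975} = 0.903778
N(−d₁) = 0.431879,  N(−d₂) = 0.541971
Put price V = K·e^{−rT}·N(−d₂) − S·N(−d₁) = 113.290889 − 91.109242 = 22.181647
Δ = −N(−d₁) = -0.431879

price = 22.181647
Δ = -0.431879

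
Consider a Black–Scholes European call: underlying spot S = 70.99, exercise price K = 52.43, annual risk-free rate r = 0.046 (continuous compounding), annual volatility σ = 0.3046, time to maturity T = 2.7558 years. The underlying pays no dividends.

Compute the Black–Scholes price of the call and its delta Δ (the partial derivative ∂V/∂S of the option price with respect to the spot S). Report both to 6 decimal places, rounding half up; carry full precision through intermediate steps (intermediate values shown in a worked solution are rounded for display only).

σ√T = 0.3046·√2.7558 = 0.505654
d₁ = (ln(S/K) + (r+σ²/2)T) / (σ√T) = (ln(70.99/52.43) + (0.046+0.3046²/2)·2.7558) / 0.505654 = (0.303060 + 0.254610) / 0.505654 = 1.102868
d₂ = d₁ − σ√T = 1.102868 − 0.505654 = 0.597214
e^{−rT} = e^{−0.046·2.7558} = 0.880939
N(d₁) = 0.864958,  N(d₂) = 0.724818
Call price V = S·N(d₁) − K·e^{−rT}·N(d₂) = 61.403352 − 33.477614 = 27.925738
Δ = N(d₁) = 0.864958

price = 27.925738
Δ = 0.864958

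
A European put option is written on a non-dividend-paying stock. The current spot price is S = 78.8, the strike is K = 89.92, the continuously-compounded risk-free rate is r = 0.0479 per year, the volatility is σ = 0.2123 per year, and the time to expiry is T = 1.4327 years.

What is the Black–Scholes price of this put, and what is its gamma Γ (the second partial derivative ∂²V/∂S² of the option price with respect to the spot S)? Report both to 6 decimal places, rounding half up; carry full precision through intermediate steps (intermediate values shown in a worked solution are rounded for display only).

σ√T = 0.2123·√1.4327 = 0.254113
d₁ = (ln(S/K) + (r+σ²/2)T) / (σ√T) = (ln(78.8/89.92) + (0.0479+0.2123²/2)·1.4327) / 0.254113 = (-0.132007 + 0.100913) / 0.254113 = -0.122364
d₂ = d₁ − σ√T = -0.122364 − 0.254113 = -0.376477
e^{−rT} = e^{−0.0479·1.4327} = 0.933676
N(−d₁) = 0.548694,  N(−d₂) = 0.646719
Put price V = K·e^{−rT}·N(−d₂) − S·N(−d₁) = 54.295994 − 43.237125 = 11.058870
φ(d₁) = (1/√(2π))·e^{−d₁²/2} = 0.395967
Γ = φ(d₁) / (S·σ·√T) = 0.019774

price = 11.058870
Γ = 0.019774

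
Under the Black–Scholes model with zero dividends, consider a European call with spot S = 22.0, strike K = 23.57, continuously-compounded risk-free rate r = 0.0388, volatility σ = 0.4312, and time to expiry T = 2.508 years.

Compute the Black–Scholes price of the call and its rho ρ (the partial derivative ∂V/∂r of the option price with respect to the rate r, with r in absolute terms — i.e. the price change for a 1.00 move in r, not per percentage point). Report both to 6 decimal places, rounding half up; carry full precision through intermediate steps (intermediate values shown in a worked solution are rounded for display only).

σ√T = 0.4312·√2.508 = 0.682877
d₁ = (ln(S/K) + (r+σ²/2)T) / (σ√T) = (ln(22.0/23.57) + (0.0388+0.4312²/2)·2.508) / 0.682877 = (-0.068932 + 0.330471) / 0.682877 = 0.382995
d₂ = d₁ − σ√T = 0.382995 − 0.682877 = -0.299882
e^{−rT} = e^{−0.0388·2.508} = 0.907274
N(d₁) = 0.649138,  N(d₂) = 0.382134
Call price V = S·N(d₁) − K·e^{−rT}·N(d₂) = 14.281044 − 8.171721 = 6.109323
ρ = K·T·e^{−rT}·N(d₂) = 20.494675

price = 6.109323
ρ = 20.494675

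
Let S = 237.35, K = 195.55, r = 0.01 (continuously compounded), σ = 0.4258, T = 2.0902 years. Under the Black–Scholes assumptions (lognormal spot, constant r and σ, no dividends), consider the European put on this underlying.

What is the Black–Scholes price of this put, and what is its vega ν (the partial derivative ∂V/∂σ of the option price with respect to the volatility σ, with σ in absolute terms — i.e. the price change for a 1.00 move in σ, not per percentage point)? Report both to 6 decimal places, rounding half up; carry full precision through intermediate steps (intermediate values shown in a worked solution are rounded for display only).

price = 31.926200
ν = 110.362635

σ√T = 0.4258·√2.0902 = 0.615601
d₁ = (ln(S/K) + (r+σ²/2)T) / (σ√T) = (ln(237.35/195.55) + (0.01+0.4258²/2)·2.0902) / 0.615601 = (0.193720 + 0.210385) / 0.615601 = 0.656438
d₂ = d₁ − σ√T = 0.656438 − 0.615601 = 0.040837
e^{−rT} = e^{−0.01·2.0902} = 0.979315
N(−d₁) = 0.255771,  N(−d₂) = 0.483713
Put price V = K·e^{−rT}·N(−d₂) − S·N(−d₁) = 92.633472 − 60.707271 = 31.926200
φ(d₁) = (1/√(2π))·e^{−d₁²/2} = 0.321617
ν = S·φ(d₁)·√T = 110.362635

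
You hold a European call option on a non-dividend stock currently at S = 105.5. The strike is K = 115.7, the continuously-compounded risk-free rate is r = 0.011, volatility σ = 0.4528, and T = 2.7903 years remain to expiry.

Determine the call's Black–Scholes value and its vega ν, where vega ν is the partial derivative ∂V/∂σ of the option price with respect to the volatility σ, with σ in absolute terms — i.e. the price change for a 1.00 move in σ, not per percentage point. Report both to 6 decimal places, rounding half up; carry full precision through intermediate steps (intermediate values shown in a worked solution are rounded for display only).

σ√T = 0.4528·√2.7903 = 0.756366
d₁ = (ln(S/K) + (r+σ²/2)T) / (σ√T) = (ln(105.5/115.7) + (0.011+0.4528²/2)·2.7903) / 0.756366 = (-0.092290 + 0.316738) / 0.756366 = 0.296746
d₂ = d₁ − σ√T = 0.296746 − 0.756366 = -0.459620
e^{−rT} = e^{−0.011·2.7903} = 0.969773
N(d₁) = 0.616670,  N(d₂) = 0.322894
Call price V = S·N(d₁) − K·e^{−rT}·N(d₂) = 65.058646 − 36.229638 = 28.829008
φ(d₁) = (1/√(2π))·e^{−d₁²/2} = 0.381758
ν = S·φ(d₁)·√T = 67.276972

price = 28.829008
ν = 67.276972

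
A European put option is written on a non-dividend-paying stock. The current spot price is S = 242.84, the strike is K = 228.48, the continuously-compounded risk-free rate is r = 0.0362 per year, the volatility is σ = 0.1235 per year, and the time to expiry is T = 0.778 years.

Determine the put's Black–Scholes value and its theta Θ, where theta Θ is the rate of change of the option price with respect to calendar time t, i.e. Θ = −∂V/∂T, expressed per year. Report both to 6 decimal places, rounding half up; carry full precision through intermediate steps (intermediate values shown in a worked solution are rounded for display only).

price = 2.942852
Θ = -2.845446

σ√T = 0.1235·√0.778 = 0.108932
d₁ = (ln(S/K) + (r+σ²/2)T) / (σ√T) = (ln(242.84/228.48) + (0.0362+0.1235²/2)·0.778) / 0.108932 = (0.060954 + 0.034097) / 0.108932 = 0.872568
d₂ = d₁ − σ√T = 0.872568 − 0.108932 = 0.763635
e^{−rT} = e^{−0.0362·0.778} = 0.972229
N(−d₁) = 0.191449,  N(−d₂) = 0.222542
Put price V = K·e^{−rT}·N(−d₂) − S·N(−d₁) = 49.434411 − 46.491559 = 2.942852
φ(d₁) = (1/√(2π))·e^{−d₁²/2} = 0.272634
Θ = −S·φ(d₁)·σ/(2√T) + r·K·e^{−rT}·N(−d₂) = −4.634971 + 1.789526 = -2.845446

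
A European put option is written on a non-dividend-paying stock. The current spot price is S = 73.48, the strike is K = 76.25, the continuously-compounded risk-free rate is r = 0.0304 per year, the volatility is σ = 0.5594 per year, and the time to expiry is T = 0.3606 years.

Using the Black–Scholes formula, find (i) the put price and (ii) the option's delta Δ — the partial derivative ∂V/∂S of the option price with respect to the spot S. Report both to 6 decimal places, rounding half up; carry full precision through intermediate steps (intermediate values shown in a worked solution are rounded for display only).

σ√T = 0.5594·√0.3606 = 0.335920
d₁ = (ln(S/K) + (r+σ²/2)T) / (σ√T) = (ln(73.48/76.25) + (0.0304+0.5594²/2)·0.3606) / 0.335920 = (-0.037004 + 0.067383) / 0.335920 = 0.090436
d₂ = d₁ − σ√T = 0.090436 − 0.335920 = -0.245484
e^{−rT} = e^{−0.0304·0.3606} = 0.989098
N(−d₁) = 0.463971,  N(−d₂) = 0.596959
Put price V = K·e^{−rT}·N(−d₂) − S·N(−d₁) = 45.021881 − 34.092557 = 10.929324
Δ = −N(−d₁) = -0.463971

price = 10.929324
Δ = -0.463971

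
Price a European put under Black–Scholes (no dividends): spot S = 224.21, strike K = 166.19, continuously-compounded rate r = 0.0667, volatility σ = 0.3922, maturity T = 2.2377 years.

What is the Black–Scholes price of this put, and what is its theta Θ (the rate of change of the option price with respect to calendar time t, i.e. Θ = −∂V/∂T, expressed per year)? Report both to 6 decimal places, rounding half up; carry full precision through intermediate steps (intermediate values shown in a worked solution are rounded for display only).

price = 13.105890
Θ = -3.656409

σ√T = 0.3922·√2.2377 = 0.586690
d₁ = (ln(S/K) + (r+σ²/2)T) / (σ√T) = (ln(224.21/166.19) + (0.0667+0.3922²/2)·2.2377) / 0.586690 = (0.299451 + 0.321357) / 0.586690 = 1.058155
d₂ = d₁ − σ√T = 1.058155 − 0.586690 = 0.471465
e^{−rT} = e^{−0.0667·2.2377} = 0.861350
N(−d₁) = 0.144993,  N(−d₂) = 0.318654
Put price V = K·e^{−rT}·N(−d₂) − S·N(−d₁) = 45.614658 − 32.508769 = 13.105890
φ(d₁) = (1/√(2π))·e^{−d₁²/2} = 0.227915
Θ = −S·φ(d₁)·σ/(2√T) + r·K·e^{−rT}·N(−d₂) = −6.698906 + 3.042498 = -3.656409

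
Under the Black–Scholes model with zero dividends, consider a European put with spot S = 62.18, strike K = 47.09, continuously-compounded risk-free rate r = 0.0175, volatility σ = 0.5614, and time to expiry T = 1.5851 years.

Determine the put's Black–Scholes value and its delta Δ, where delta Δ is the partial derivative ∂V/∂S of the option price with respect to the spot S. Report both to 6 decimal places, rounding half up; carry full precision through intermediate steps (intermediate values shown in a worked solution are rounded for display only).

σ√T = 0.5614·√1.5851 = 0.706807
d₁ = (ln(S/K) + (r+σ²/2)T) / (σ√T) = (ln(62.18/47.09) + (0.0175+0.5614²/2)·1.5851) / 0.706807 = (0.277973 + 0.277527) / 0.706807 = 0.785929
d₂ = d₁ − σ√T = 0.785929 − 0.706807 = 0.079122
e^{−rT} = e^{−0.0175·1.5851} = 0.972642
N(−d₁) = 0.215955,  N(−d₂) = 0.468468
Put price V = K·e^{−rT}·N(−d₂) − S·N(−d₁) = 21.456624 − 13.428055 = 8.028569
Δ = −N(−d₁) = -0.215955

price = 8.028569
Δ = -0.215955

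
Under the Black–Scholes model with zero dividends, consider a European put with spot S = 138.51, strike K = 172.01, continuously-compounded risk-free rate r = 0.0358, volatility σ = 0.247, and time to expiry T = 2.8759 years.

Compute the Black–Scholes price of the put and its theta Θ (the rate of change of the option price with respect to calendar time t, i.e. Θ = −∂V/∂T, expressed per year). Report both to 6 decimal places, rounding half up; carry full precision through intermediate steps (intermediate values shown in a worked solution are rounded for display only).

σ√T = 0.247·√2.8759 = 0.418874
d₁ = (ln(S/K) + (r+σ²/2)T) / (σ√T) = (ln(138.51/172.01) + (0.0358+0.247²/2)·2.8759) / 0.418874 = (-0.216610 + 0.190685) / 0.418874 = -0.061892
d₂ = d₁ − σ√T = -0.061892 − 0.418874 = -0.480766
e^{−rT} = e^{−0.0358·2.8759} = 0.902166
N(−d₁) = 0.524676,  N(−d₂) = 0.684659
Put price V = K·e^{−rT}·N(−d₂) − S·N(−d₁) = 106.246370 − 72.672815 = 33.573555
φ(d₁) = (1/√(2π))·e^{−d₁²/2} = 0.398179
Θ = −S·φ(d₁)·σ/(2√T) + r·K·e^{−rT}·N(−d₂) = −4.016423 + 3.803620 = -0.212803

price = 33.573555
Θ = -0.212803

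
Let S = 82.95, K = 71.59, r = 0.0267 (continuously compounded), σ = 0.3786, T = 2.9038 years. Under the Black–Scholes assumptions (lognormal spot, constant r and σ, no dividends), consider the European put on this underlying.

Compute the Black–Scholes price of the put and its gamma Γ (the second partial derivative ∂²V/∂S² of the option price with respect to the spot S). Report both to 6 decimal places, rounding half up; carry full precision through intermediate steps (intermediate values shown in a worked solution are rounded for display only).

σ√T = 0.3786·√2.9038 = 0.645155
d₁ = (ln(S/K) + (r+σ²/2)T) / (σ√T) = (ln(82.95/71.59) + (0.0267+0.3786²/2)·2.9038) / 0.645155 = (0.147283 + 0.285644) / 0.645155 = 0.671043
d₂ = d₁ − σ√T = 0.671043 − 0.645155 = 0.025888
e^{−rT} = e^{−0.0267·2.9038} = 0.925398
N(−d₁) = 0.251097,  N(−d₂) = 0.489673
Put price V = K·e^{−rT}·N(−d₂) − S·N(−d₁) = 32.440488 − 20.828468 = 11.612020
φ(d₁) = (1/√(2π))·e^{−d₁²/2} = 0.318514
Γ = φ(d₁) / (S·σ·√T) = 0.005952

price = 11.612020
Γ = 0.005952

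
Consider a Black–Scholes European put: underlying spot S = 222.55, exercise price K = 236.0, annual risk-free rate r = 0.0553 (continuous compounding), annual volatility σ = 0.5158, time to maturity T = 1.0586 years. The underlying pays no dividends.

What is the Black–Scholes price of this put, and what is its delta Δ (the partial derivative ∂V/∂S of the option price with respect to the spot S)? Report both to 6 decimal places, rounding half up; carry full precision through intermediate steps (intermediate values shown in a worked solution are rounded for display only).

σ√T = 0.5158·√1.0586 = 0.530698
d₁ = (ln(S/K) + (r+σ²/2)T) / (σ√T) = (ln(222.55/236.0) + (0.0553+0.5158²/2)·1.0586) / 0.530698 = (-0.058680 + 0.199361) / 0.530698 = 0.265086
d₂ = d₁ − σ√T = 0.265086 − 0.530698 = -0.265612
e^{−rT} = e^{−0.0553·1.0586} = 0.943140
N(−d₁) = 0.395472,  N(−d₂) = 0.604731
Put price V = K·e^{−rT}·N(−d₂) − S·N(−d₁) = 134.601613 − 88.012191 = 46.589422
Δ = −N(−d₁) = -0.395472

price = 46.589422
Δ = -0.395472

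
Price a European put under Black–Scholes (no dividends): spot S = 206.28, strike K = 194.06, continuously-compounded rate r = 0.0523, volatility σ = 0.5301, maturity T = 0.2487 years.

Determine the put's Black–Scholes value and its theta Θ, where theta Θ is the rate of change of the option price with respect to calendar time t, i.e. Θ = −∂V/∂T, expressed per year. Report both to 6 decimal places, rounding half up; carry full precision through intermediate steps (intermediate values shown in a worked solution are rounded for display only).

σ√T = 0.5301·√0.2487 = 0.264360
d₁ = (ln(S/K) + (r+σ²/2)T) / (σ√T) = (ln(206.28/194.06) + (0.0523+0.5301²/2)·0.2487) / 0.264360 = (0.061067 + 0.047950) / 0.264360 = 0.412382
d₂ = d₁ − σ√T = 0.412382 − 0.264360 = 0.148022
e^{−rT} = e^{−0.0523·0.2487} = 0.987077
N(−d₁) = 0.340030,  N(−d₂) = 0.441163
Put price V = K·e^{−rT}·N(−d₂) − S·N(−d₁) = 84.505717 − 70.141363 = 14.364354
φ(d₁) = (1/√(2π))·e^{−d₁²/2} = 0.366423
Θ = −S·φ(d₁)·σ/(2√T) + r·K·e^{−rT}·N(−d₂) = −40.172546 + 4.419649 = -35.752897

price = 14.364354
Θ = -35.752897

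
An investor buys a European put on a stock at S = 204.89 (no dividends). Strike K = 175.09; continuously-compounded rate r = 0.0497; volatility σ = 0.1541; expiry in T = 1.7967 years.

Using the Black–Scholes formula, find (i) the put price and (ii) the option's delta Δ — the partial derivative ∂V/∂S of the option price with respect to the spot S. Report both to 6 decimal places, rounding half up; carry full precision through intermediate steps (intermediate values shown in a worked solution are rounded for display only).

σ√T = 0.1541·√1.7967 = 0.206557
d₁ = (ln(S/K) + (r+σ²/2)T) / (σ√T) = (ln(204.89/175.09) + (0.0497+0.1541²/2)·1.7967) / 0.206557 = (0.157173 + 0.110629) / 0.206557 = 1.296503
d₂ = d₁ − σ√T = 1.296503 − 0.206557 = 1.089946
e^{−rT} = e^{−0.0497·1.7967} = 0.914575
N(−d₁) = 0.097401,  N(−d₂) = 0.137869
Put price V = K·e^{−rT}·N(−d₂) − S·N(−d₁) = 22.077291 − 19.956520 = 2.120770
Δ = −N(−d₁) = -0.097401

price = 2.120770
Δ = -0.097401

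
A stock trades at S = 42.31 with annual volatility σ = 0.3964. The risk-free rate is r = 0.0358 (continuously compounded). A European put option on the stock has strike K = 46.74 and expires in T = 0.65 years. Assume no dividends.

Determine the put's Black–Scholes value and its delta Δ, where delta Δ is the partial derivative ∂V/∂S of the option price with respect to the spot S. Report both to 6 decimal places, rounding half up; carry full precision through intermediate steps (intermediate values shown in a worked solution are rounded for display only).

σ√T = 0.3964·√0.65 = 0.319588
d₁ = (ln(S/K) + (r+σ²/2)T) / (σ√T) = (ln(42.31/46.74) + (0.0358+0.3964²/2)·0.65) / 0.319588 = (-0.099577 + 0.074338) / 0.319588 = -0.078972
d₂ = d₁ − σ√T = -0.078972 − 0.319588 = -0.398560
e^{−rT} = e^{−0.0358·0.65} = 0.976999
N(−d₁) = 0.531473,  N(−d₂) = 0.654891
Put price V = K·e^{−rT}·N(−d₂) − S·N(−d₁) = 29.905563 − 22.486612 = 7.418951
Δ = −N(−d₁) = -0.531473

price = 7.418951
Δ = -0.531473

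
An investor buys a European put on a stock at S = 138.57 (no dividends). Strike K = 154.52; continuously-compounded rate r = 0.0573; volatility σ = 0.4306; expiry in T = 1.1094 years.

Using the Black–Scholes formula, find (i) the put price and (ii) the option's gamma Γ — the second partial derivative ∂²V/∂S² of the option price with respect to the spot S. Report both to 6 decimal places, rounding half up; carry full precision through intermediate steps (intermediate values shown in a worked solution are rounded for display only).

price = 28.777840
Γ = 0.006297

σ√T = 0.4306·√1.1094 = 0.453543
d₁ = (ln(S/K) + (r+σ²/2)T) / (σ√T) = (ln(138.57/154.52) + (0.0573+0.4306²/2)·1.1094) / 0.453543 = (-0.108948 + 0.166419) / 0.453543 = 0.126716
d₂ = d₁ − σ√T = 0.126716 − 0.453543 = -0.326827
e^{−rT} = e^{−0.0573·1.1094} = 0.938410
N(−d₁) = 0.449583,  N(−d₂) = 0.628100
Put price V = K·e^{−rT}·N(−d₂) − S·N(−d₁) = 91.076494 − 62.298654 = 28.777840
φ(d₁) = (1/√(2π))·e^{−d₁²/2} = 0.395752
Γ = φ(d₁) / (S·σ·√T) = 0.006297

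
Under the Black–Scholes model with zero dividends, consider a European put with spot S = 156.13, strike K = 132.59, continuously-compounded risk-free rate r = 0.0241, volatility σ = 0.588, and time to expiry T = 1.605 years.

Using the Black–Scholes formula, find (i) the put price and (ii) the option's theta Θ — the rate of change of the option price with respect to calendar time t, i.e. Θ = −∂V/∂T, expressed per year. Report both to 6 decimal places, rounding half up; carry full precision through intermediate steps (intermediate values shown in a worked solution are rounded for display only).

price = 28.346427
Θ = -10.088315

σ√T = 0.588·√1.605 = 0.744929
d₁ = (ln(S/K) + (r+σ²/2)T) / (σ√T) = (ln(156.13/132.59) + (0.0241+0.588²/2)·1.605) / 0.744929 = (0.163427 + 0.316140) / 0.744929 = 0.643776
d₂ = d₁ − σ√T = 0.643776 − 0.744929 = -0.101153
e^{−rT} = e^{−0.0241·1.605} = 0.962058
N(−d₁) = 0.259860,  N(−d₂) = 0.540285
Put price V = K·e^{−rT}·N(−d₂) − S·N(−d₁) = 68.918422 − 40.571995 = 28.346427
φ(d₁) = (1/√(2π))·e^{−d₁²/2} = 0.324275
Θ = −S·φ(d₁)·σ/(2√T) + r·K·e^{−rT}·N(−d₂) = −11.749249 + 1.660934 = -10.088315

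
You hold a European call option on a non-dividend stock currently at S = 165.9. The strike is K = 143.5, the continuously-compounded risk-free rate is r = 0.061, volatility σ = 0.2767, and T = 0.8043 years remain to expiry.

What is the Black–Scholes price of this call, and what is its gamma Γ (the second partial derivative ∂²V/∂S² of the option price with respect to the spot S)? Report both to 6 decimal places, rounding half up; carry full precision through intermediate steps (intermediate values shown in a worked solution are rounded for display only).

σ√T = 0.2767·√0.8043 = 0.248152
d₁ = (ln(S/K) + (r+σ²/2)T) / (σ√T) = (ln(165.9/143.5) + (0.061+0.2767²/2)·0.8043) / 0.248152 = (0.145050 + 0.079852) / 0.248152 = 0.906307
d₂ = d₁ − σ√T = 0.906307 − 0.248152 = 0.658155
e^{−rT} = e^{−0.061·0.8043} = 0.952122
N(d₁) = 0.817613,  N(d₂) = 0.744781
Call price V = S·N(d₁) − K·e^{−rT}·N(d₂) = 135.642069 − 101.759015 = 33.883054
φ(d₁) = (1/√(2π))·e^{−d₁²/2} = 0.264574
Γ = φ(d₁) / (S·σ·√T) = 0.006427

price = 33.883054
Γ = 0.006427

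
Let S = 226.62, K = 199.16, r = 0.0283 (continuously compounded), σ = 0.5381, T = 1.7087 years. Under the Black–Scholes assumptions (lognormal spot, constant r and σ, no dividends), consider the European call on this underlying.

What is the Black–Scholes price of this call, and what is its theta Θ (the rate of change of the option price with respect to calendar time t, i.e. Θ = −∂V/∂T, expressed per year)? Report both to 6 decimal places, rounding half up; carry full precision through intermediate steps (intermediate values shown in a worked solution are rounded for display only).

price = 77.402884
Θ = -17.977589

σ√T = 0.5381·√1.7087 = 0.703390
d₁ = (ln(S/K) + (r+σ²/2)T) / (σ√T) = (ln(226.62/199.16) + (0.0283+0.5381²/2)·1.7087) / 0.703390 = (0.129166 + 0.295735) / 0.703390 = 0.604076
d₂ = d₁ − σ√T = 0.604076 − 0.703390 = -0.099314
e^{−rT} = e^{−0.0283·1.7087} = 0.952794
N(d₁) = 0.727103,  N(d₂) = 0.460445
Call price V = S·N(d₁) − K·e^{−rT}·N(d₂) = 164.776180 − 87.373296 = 77.402884
φ(d₁) = (1/√(2π))·e^{−d₁²/2} = 0.332408
Θ = −S·φ(d₁)·σ/(2√T) − r·K·e^{−rT}·N(d₂) = −15.504925 − 2.472664 = -17.977589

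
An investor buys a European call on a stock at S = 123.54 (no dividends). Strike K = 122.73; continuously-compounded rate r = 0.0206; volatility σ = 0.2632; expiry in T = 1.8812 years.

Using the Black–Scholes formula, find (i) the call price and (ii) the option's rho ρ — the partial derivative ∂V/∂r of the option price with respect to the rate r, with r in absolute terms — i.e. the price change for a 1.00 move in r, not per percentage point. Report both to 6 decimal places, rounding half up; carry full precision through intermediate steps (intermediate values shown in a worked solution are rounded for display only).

price = 20.175896
ρ = 106.187362

σ√T = 0.2632·√1.8812 = 0.360997
d₁ = (ln(S/K) + (r+σ²/2)T) / (σ√T) = (ln(123.54/122.73) + (0.0206+0.2632²/2)·1.8812) / 0.360997 = (0.006578 + 0.103912) / 0.360997 = 0.306070
d₂ = d₁ − σ√T = 0.306070 − 0.360997 = -0.054927
e^{−rT} = e^{−0.0206·1.8812} = 0.961989
N(d₁) = 0.620224,  N(d₂) = 0.478098
Call price V = S·N(d₁) − K·e^{−rT}·N(d₂) = 76.622506 − 56.446610 = 20.175896
ρ = K·T·e^{−rT}·N(d₂) = 106.187362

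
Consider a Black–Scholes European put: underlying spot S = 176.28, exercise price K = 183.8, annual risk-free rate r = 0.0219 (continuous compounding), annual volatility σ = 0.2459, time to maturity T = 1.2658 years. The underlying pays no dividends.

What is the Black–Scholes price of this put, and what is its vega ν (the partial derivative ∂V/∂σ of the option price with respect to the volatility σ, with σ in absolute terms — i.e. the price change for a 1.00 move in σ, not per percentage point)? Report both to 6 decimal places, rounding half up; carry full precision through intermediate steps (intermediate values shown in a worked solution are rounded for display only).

price = 20.803857
ν = 78.819189

σ√T = 0.2459·√1.2658 = 0.276657
d₁ = (ln(S/K) + (r+σ²/2)T) / (σ√T) = (ln(176.28/183.8) + (0.0219+0.2459²/2)·1.2658) / 0.276657 = (-0.041775 + 0.065990) / 0.276657 = 0.087531
d₂ = d₁ − σ√T = 0.087531 − 0.276657 = -0.189126
e^{−rT} = e^{−0.0219·1.2658} = 0.972660
N(−d₁) = 0.465125,  N(−d₂) = 0.575003
Put price V = K·e^{−rT}·N(−d₂) − S·N(−d₁) = 102.796077 − 81.992221 = 20.803857
φ(d₁) = (1/√(2π))·e^{−d₁²/2} = 0.397417
ν = S·φ(d₁)·√T = 78.819189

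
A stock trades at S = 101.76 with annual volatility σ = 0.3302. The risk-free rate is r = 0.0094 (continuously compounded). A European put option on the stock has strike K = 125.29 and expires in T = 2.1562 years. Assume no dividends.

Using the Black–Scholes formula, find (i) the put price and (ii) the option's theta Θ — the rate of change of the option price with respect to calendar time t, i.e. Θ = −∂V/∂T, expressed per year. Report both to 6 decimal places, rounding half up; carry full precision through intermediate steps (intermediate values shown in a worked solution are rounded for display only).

σ√T = 0.3302·√2.1562 = 0.484866
d₁ = (ln(S/K) + (r+σ²/2)T) / (σ√T) = (ln(101.76/125.29) + (0.0094+0.3302²/2)·2.1562) / 0.484866 = (-0.208014 + 0.137816) / 0.484866 = -0.144779
d₂ = d₁ − σ√T = -0.144779 − 0.484866 = -0.629645
e^{−rT} = e^{−0.0094·2.1562} = 0.979936
N(−d₁) = 0.557557,  N(−d₂) = 0.735536
Put price V = K·e^{−rT}·N(−d₂) − S·N(−d₁) = 90.306327 − 56.737019 = 33.569308
φ(d₁) = (1/√(2π))·e^{−d₁²/2} = 0.394783
Θ = −S·φ(d₁)·σ/(2√T) + r·K·e^{−rT}·N(−d₂) = −4.516876 + 0.848879 = -3.667996

price = 33.569308
Θ = -3.667996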